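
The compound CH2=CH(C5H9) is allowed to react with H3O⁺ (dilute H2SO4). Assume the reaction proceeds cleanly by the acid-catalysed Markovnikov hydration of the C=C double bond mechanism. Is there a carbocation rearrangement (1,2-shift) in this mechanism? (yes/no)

yes

The first-formed carbocation is secondary.
The adjacent cyclopentyl carbon already bears 2 other carbon substituents and has a hydrogen to migrate; after a 1,2-hydride shift from that carbon the positive charge sits on a tertiary centre.
Tertiary is more stable than secondary, so the shift occurs.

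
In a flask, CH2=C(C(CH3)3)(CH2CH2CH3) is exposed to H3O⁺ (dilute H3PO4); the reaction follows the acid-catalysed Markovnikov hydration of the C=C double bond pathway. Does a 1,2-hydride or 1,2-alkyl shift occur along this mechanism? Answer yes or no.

no

The first-formed carbocation is tertiary.
No single 1,2-shift to an adjacent carbon would produce a more-substituted cation than the one already present, so no rearrangement occurs.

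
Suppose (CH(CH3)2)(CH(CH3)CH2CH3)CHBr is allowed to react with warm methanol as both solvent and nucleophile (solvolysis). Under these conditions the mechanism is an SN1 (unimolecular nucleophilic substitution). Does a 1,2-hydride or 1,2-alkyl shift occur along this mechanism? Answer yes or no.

yes

The first-formed carbocation is secondary.
The adjacent sec-butyl carbon already bears 2 other carbon substituents and has a hydrogen to migrate; after a 1,2-hydride shift from that carbon the positive charge sits on a tertiary centre.
Tertiary is more stable than secondary, so the shift occurs.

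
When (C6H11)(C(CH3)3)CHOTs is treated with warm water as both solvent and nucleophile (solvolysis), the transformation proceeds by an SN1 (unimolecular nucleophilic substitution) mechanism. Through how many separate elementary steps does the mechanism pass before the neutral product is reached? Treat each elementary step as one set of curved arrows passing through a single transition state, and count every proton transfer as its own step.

Step 1: Ionisation: the C–O σ-bond cleaves heterolytically; both bonding electrons depart with TsO⁻, leaving a secondary carbocation at the α-carbon.
Step 2: A 1,2-hydride shift from the adjacent cyclohexyl carbon moves the positive charge from the secondary centre to an adjacent carbon, generating a more stable tertiary carbocation.
Step 3: H2O donates an oxygen lone pair into the empty p orbital of the cation, giving a protonated alcohol (an oxonium ion).
Step 4: Proton transfer from the O–H of the oxonium ion to a solvent molecule delivers the neutral alcohol.
Total: 4 elementary steps.

4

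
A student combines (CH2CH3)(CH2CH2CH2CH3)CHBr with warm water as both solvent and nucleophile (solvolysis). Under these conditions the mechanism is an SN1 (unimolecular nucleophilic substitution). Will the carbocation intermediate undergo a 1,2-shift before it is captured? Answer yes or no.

no

The first-formed carbocation is secondary.
No single 1,2-shift to an adjacent carbon would produce a more-substituted cation than the one already present, so no rearrangement occurs.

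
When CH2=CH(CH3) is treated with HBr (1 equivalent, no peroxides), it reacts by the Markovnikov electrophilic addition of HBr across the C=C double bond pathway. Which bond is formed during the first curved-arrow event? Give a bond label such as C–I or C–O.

C–H

Step 1: The π electrons of the C=C bond attack a proton of HBr; Markovnikov addition places the new C–H on the less-substituted alkene carbon, so the positive charge ends up on the more-substituted carbon — a secondary carbocation. The H–Br bond breaks heterolytically, releasing Br⁻.
The bond formed in this step is the C–H bond.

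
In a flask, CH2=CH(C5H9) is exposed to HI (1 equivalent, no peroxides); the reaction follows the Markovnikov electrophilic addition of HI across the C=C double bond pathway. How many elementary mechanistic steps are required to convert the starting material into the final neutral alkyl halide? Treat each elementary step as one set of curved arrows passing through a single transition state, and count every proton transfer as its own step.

Step 1: Electrophilic addition begins with the π(C=C) electrons forming a bond to the proton of HI. Following Markovnikov's rule, the resulting cation is secondary. The H–I bond breaks heterolytically, releasing I⁻.
Step 2: A hydride (H with its bonding pair) migrates from the adjacent cyclopentyl carbon to the cationic centre — a 1,2-hydride shift — upgrading the secondary cation to a tertiary one.
Step 3: Nucleophilic attack by I⁻ on the carbocation completes the addition, giving R–I.
Total: 3 elementary steps.

3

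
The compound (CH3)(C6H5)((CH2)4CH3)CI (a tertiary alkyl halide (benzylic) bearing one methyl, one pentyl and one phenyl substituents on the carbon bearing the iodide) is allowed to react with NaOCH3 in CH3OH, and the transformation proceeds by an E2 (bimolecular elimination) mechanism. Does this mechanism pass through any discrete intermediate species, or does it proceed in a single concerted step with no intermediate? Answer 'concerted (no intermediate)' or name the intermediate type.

concerted (no intermediate)

Concerted anti-periplanar elimination: CH3O⁻ abstracts a β-H while I⁻ leaves, and the C–H electrons become the new C=C π bond — all in a single transition state.
All bond changes occur in one transition state; no discrete intermediate is formed.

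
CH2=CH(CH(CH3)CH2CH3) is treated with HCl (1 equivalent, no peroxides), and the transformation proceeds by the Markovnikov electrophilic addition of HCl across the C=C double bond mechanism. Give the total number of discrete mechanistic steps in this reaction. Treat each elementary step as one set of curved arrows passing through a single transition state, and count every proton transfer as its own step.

Step 1: The π electrons of the C=C bond attack a proton of HCl; Markovnikov addition places the new C–H on the less-substituted alkene carbon, so the positive charge ends up on the more-substituted carbon — a secondary carbocation. The H–Cl bond breaks heterolytically, releasing Cl⁻.
Step 2: A 1,2-hydride shift from the adjacent sec-butyl carbon moves the positive charge from the secondary centre to an adjacent carbon, generating a more stable tertiary carbocation.
Step 3: Nucleophilic attack by Cl⁻ on the carbocation completes the addition, giving R–Cl.
Total: 3 elementary steps.

3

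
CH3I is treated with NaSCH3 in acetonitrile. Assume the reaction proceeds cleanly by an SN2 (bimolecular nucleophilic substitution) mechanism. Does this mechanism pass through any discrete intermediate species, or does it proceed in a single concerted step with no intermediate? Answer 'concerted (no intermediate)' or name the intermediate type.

The methanethiolate nucleophile donates a lone pair from S to the α-carbon in a backside attack; simultaneously the C–I σ-bond breaks and both of its electrons leave with I⁻. One concerted step with inversion of configuration.
All bond changes occur in one transition state; no discrete intermediate is formed.

concerted (no intermediate)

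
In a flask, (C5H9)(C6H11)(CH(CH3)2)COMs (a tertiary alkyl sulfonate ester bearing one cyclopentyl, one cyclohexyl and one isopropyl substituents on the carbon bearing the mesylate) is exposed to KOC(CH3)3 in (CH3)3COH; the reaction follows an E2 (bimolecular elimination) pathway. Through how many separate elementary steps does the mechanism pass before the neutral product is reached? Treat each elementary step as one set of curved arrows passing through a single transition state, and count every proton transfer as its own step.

1

Step 1: In one step, (CH3)3CO⁻ pulls off a β-proton, the C–O bond cleaves, and a C=C double bond forms between the α- and β-carbons (E2, anti elimination).
Total: 1 elementary step.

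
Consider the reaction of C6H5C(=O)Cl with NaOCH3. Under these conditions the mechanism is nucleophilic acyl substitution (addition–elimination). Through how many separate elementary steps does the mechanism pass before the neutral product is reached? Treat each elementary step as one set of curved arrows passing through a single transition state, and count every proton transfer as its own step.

Step 1: A lone pair on the O of CH3O⁻ attacks the electrophilic acyl carbon; the π(C=O) electrons move onto oxygen, giving a tetrahedral intermediate.
Step 2: An oxygen lone pair re-forms the C=O π bond as the C–Cl σ-bond breaks; Cl⁻ is expelled.
Total: 2 elementary steps.

2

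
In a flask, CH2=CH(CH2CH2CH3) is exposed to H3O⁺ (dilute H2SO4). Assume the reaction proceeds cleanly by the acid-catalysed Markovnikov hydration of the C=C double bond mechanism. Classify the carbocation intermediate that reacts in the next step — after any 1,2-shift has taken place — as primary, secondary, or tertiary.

Step 1: The π electrons of the C=C bond attack a proton of H3O⁺; Markovnikov addition places the new C–H on the less-substituted alkene carbon, so the positive charge ends up on the more-substituted carbon — a secondary carbocation. H2O is released.
No single 1,2-shift to an adjacent carbon would give a more-substituted cation, so no rearrangement occurs.

secondary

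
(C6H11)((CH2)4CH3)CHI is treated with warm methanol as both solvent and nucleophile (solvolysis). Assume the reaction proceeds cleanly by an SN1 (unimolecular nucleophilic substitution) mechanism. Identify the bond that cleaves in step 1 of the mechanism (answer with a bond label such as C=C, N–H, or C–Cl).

Step 1: Rate-determining heterolysis of the C–I bond gives I⁻ and a secondary carbocation.
The bond broken in this step is the C–I bond.

C–I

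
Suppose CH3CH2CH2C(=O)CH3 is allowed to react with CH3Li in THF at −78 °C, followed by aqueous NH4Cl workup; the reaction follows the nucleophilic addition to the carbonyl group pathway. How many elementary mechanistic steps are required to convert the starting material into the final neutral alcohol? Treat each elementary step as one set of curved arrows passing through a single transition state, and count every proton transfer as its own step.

2

Step 1: the carbanion-like carbon of CH3Li attacks the sp² carbonyl carbon; the C=O π bond breaks and the electrons end up as a lone pair on the alkoxide oxygen of the tetrahedral intermediate.
Step 2: On aqueous NH4Cl workup the alkoxide oxygen is protonated, giving an alcohol.
Total: 2 elementary steps.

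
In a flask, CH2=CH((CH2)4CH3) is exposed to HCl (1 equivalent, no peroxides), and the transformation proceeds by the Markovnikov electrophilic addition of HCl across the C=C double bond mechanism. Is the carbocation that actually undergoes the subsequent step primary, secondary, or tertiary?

Step 1: Protonation of the alkene by HCl: the π bond acts as the nucleophile and picks up H⁺, giving the more stable (Markovnikov) secondary carbocation. The H–Cl bond breaks heterolytically, releasing Cl⁻.
No single 1,2-shift to an adjacent carbon would give a more-substituted cation, so no rearrangement occurs.

secondary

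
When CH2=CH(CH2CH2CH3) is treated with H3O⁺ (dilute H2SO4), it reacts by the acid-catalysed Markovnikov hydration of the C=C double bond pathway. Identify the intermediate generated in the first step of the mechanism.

secondary carbocation

Step 1: Electrophilic addition begins with the π(C=C) electrons forming a bond to the proton of H3O⁺. Following Markovnikov's rule, the resulting cation is secondary. H2O is released.
After step 1 the species present is a secondary carbocation.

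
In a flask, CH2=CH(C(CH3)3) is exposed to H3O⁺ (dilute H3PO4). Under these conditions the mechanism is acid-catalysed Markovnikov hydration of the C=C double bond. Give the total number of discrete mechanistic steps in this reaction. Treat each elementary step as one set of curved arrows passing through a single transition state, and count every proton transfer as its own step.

Step 1: Protonation of the alkene by H3O⁺: the π bond acts as the nucleophile and picks up H⁺, giving the more stable (Markovnikov) secondary carbocation. H2O is released.
Step 2: Carbocation rearrangement: a 1,2-methyl shift from the adjacent tert-butyl carbon converts the initially-formed secondary cation into the more stable tertiary cation.
Step 3: A lone pair on the oxygen of H2O attacks the carbocation, forming a C–O bond and an oxonium ion (a protonated alcohol).
Step 4: Deprotonation of the oxonium ion by a water molecule delivers the neutral alcohol and regenerates the acid catalyst.
Total: 4 elementary steps.

4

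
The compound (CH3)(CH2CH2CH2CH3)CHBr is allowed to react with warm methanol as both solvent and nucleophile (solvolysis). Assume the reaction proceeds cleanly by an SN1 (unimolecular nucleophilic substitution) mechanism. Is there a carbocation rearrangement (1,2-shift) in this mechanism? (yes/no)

The first-formed carbocation is secondary.
No single 1,2-shift to an adjacent carbon would produce a more-substituted cation than the one already present, so no rearrangement occurs.

no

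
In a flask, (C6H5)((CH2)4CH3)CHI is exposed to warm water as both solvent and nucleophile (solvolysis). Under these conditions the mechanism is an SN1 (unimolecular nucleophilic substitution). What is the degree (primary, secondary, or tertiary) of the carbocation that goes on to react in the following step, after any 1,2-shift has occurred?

Step 1: Ionisation: the C–I σ-bond cleaves heterolytically; both bonding electrons depart with I⁻, leaving a secondary carbocation at the α-carbon.
No single 1,2-shift to an adjacent carbon would give a more-substituted cation, so no rearrangement occurs.

secondary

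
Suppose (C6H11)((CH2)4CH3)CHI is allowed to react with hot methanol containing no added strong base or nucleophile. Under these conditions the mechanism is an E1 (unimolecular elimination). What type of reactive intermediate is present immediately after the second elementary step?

Step 1: Ionisation: the C–I σ-bond cleaves heterolytically; both bonding electrons depart with I⁻, leaving a secondary carbocation at the α-carbon.
Step 2: A 1,2-hydride shift from the adjacent cyclohexyl carbon moves the positive charge from the secondary centre to an adjacent carbon, generating a more stable tertiary carbocation.
After step 2 the species present is a tertiary carbocation.

tertiary carbocation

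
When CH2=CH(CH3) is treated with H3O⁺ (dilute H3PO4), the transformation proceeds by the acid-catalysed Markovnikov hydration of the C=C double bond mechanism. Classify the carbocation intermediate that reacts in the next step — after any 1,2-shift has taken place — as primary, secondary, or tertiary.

Step 1: Electrophilic addition begins with the π(C=C) electrons forming a bond to the proton of H3O⁺. Following Markovnikov's rule, the resulting cation is secondary. H2O is released.
No single 1,2-shift to an adjacent carbon would give a more-substituted cation, so no rearrangement occurs.

secondary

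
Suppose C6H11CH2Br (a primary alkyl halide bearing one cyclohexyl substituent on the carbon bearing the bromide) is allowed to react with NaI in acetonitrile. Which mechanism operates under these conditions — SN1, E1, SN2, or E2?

Conditions: a primary substrate with a strong nucleophile in the polar aprotic solvent acetonitrile.
These conditions are the textbook signature of the SN2 pathway.
An unhindered substrate with a strong nucleophile in a polar aprotic solvent favours one-step backside displacement.

SN2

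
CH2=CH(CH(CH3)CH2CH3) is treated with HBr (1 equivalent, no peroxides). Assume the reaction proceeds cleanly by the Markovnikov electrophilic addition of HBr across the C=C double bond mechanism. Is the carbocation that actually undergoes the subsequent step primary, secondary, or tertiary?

tertiary

Step 1: The π electrons of the C=C bond attack a proton of HBr; Markovnikov addition places the new C–H on the less-substituted alkene carbon, so the positive charge ends up on the more-substituted carbon — a secondary carbocation. The H–Br bond breaks heterolytically, releasing Br⁻.
Step 2: A 1,2-hydride shift from the adjacent sec-butyl carbon moves the positive charge from the secondary centre to an adjacent carbon, generating a more stable tertiary carbocation.
The cation rearranges from secondary to tertiary via a 1,2-hydride shift from the adjacent sec-butyl carbon; the tertiary cation is what reacts next.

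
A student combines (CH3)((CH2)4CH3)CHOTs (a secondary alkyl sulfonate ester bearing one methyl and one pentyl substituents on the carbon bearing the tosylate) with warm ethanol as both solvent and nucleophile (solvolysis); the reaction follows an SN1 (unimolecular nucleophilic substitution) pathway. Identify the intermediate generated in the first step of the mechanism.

Step 1: The C–O bond breaks with both electrons going to the tosylate; TsO⁻ leaves and a secondary carbocation remains.
After step 1 the species present is a secondary carbocation.

secondary carbocation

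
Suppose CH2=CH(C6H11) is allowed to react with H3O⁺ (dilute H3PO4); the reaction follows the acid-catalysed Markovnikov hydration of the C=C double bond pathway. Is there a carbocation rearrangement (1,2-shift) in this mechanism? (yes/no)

The first-formed carbocation is secondary.
The adjacent cyclohexyl carbon already bears 2 other carbon substituents and has a hydrogen to migrate; after a 1,2-hydride shift from that carbon the positive charge sits on a tertiary centre.
Tertiary is more stable than secondary, so the shift occurs.

yes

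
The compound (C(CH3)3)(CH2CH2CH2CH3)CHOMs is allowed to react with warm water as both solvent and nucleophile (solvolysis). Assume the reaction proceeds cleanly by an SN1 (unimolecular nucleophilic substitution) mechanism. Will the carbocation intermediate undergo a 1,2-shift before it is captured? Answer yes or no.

yes

The first-formed carbocation is secondary.
The adjacent tert-butyl carbon has no hydrogen but bears methyl groups; migration of one methyl with its bonding pair (a 1,2-methyl shift) places the charge on a tertiary centre.
Tertiary is more stable than secondary, so the shift occurs.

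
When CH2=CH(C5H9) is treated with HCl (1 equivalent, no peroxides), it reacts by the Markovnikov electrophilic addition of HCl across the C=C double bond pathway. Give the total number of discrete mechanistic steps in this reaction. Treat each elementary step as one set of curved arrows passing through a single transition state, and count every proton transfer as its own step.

Step 1: Protonation of the alkene by HCl: the π bond acts as the nucleophile and picks up H⁺, giving the more stable (Markovnikov) secondary carbocation. The H–Cl bond breaks heterolytically, releasing Cl⁻.
Step 2: A hydride (H with its bonding pair) migrates from the adjacent cyclopentyl carbon to the cationic centre — a 1,2-hydride shift — upgrading the secondary cation to a tertiary one.
Step 3: The Cl⁻ anion donates a lone pair to the carbocation, forming the new C–Cl σ-bond and giving the neutral alkyl halide.
Total: 3 elementary steps.

3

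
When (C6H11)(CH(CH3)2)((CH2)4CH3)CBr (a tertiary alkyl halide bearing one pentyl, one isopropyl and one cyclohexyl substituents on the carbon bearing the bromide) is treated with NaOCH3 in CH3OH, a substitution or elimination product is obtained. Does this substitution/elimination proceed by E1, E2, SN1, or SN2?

Conditions: a strong base with a tertiary substrate bearing a β-hydrogen.
These conditions are the textbook signature of the E2 pathway.
A strong (often hindered) base removes a β-H in concert with loss of the leaving group — bimolecular elimination.

E2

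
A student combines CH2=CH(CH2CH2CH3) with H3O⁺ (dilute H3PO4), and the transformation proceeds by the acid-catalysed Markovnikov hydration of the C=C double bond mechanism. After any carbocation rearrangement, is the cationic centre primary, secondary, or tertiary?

secondary

Step 1: The π electrons of the C=C bond attack a proton of H3O⁺; Markovnikov addition places the new C–H on the less-substituted alkene carbon, so the positive charge ends up on the more-substituted carbon — a secondary carbocation. H2O is released.
No single 1,2-shift to an adjacent carbon would give a more-substituted cation, so no rearrangement occurs.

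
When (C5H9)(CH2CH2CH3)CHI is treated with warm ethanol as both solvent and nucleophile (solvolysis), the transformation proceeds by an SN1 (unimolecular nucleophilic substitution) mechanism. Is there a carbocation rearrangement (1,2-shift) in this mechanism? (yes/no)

The first-formed carbocation is secondary.
The adjacent cyclopentyl carbon already bears 2 other carbon substituents and has a hydrogen to migrate; after a 1,2-hydride shift from that carbon the positive charge sits on a tertiary centre.
Tertiary is more stable than secondary, so the shift occurs.

yes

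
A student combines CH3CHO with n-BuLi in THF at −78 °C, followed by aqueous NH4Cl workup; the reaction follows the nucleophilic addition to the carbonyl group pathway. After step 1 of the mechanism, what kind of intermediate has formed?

Step 1: A lone pair / filled orbital on the carbanion-like carbon of n-BuLi attacks the electrophilic carbonyl carbon; the π(C=O) electrons shift onto oxygen, producing a tetrahedral alkoxide intermediate.
After step 1 the species present is a tetrahedral alkoxide intermediate.

tetrahedral alkoxide intermediate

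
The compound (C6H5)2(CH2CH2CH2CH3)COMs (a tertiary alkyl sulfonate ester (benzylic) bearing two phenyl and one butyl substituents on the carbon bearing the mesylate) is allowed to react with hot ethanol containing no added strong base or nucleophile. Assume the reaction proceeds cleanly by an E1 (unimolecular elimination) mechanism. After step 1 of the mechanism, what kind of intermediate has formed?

Step 1: Unassisted departure of MsO⁻ (taking the C–O bonding pair) generates a tertiary carbocation.
After step 1 the species present is a tertiary carbocation.

tertiary carbocation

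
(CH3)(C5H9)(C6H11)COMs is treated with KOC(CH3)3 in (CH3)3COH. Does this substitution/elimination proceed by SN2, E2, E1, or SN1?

Conditions: a strong/bulky base with a tertiary substrate bearing a β-hydrogen.
These conditions are the textbook signature of the E2 pathway.
A strong (often hindered) base removes a β-H in concert with loss of the leaving group — bimolecular elimination.

E2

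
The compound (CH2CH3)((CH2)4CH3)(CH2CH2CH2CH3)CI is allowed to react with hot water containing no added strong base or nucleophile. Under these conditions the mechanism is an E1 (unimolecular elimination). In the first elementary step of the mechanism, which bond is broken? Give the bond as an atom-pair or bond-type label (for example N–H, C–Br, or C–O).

C–I

Step 1: Unassisted departure of I⁻ (taking the C–I bonding pair) generates a tertiary carbocation.
The bond broken in this step is the C–I bond.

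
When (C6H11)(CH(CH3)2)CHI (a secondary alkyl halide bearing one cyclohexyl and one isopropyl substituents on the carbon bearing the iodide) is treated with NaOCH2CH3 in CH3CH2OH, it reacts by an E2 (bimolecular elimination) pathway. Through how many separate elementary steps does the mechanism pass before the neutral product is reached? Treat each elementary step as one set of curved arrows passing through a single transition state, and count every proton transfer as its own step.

Step 1: Concerted anti-periplanar elimination: CH3CH2O⁻ abstracts a β-H while I⁻ leaves, and the C–H electrons become the new C=C π bond — all in a single transition state.
Total: 1 elementary step.

1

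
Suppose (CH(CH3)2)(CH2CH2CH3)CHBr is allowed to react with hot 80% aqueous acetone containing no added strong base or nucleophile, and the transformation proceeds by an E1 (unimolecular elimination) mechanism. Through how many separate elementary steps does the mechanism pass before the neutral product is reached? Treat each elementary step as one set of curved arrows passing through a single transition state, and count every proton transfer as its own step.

3

Step 1: Unassisted departure of Br⁻ (taking the C–Br bonding pair) generates a secondary carbocation.
Step 2: A hydride (H with its bonding pair) migrates from the adjacent isopropyl carbon to the cationic centre — a 1,2-hydride shift — upgrading the secondary cation to a tertiary one.
Step 3: A water molecule (solvent) deprotonates a β-carbon; as the C–H bond breaks, those electrons form the new alkene π bond.
Total: 3 elementary steps.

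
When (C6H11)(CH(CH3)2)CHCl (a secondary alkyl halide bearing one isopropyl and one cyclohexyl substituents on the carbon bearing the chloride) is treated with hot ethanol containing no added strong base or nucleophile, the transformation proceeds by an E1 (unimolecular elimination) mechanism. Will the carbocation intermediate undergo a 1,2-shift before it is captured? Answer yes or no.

yes

The first-formed carbocation is secondary.
The adjacent isopropyl carbon already bears 2 other carbon substituents and has a hydrogen to migrate; after a 1,2-hydride shift from that carbon the positive charge sits on a tertiary centre.
Tertiary is more stable than secondary, so the shift occurs.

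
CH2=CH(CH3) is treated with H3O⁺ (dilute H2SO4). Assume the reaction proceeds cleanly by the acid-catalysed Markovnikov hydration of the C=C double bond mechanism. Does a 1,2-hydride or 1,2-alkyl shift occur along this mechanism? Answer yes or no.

The first-formed carbocation is secondary.
No single 1,2-shift to an adjacent carbon would produce a more-substituted cation than the one already present, so no rearrangement occurs.

no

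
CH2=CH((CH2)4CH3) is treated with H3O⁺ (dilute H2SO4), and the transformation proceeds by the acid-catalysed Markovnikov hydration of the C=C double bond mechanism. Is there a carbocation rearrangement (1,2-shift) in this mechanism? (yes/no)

The first-formed carbocation is secondary.
No single 1,2-shift to an adjacent carbon would produce a more-substituted cation than the one already present, so no rearrangement occurs.

no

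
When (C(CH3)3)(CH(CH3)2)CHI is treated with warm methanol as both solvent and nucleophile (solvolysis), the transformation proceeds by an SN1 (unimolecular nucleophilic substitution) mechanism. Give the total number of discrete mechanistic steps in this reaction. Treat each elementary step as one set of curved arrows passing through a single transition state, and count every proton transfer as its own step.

4

Step 1: Rate-determining heterolysis of the C–I bond gives I⁻ and a secondary carbocation.
Step 2: A 1,2-hydride shift from the adjacent isopropyl carbon moves the positive charge from the secondary centre to an adjacent carbon, generating a more stable tertiary carbocation.
Step 3: Nucleophilic capture: the oxygen of CH3OH bonds to the cationic carbon, producing an oxonium-ion intermediate.
Step 4: A second solvent molecule removes the proton on oxygen, giving the neutral ether product.
Total: 4 elementary steps.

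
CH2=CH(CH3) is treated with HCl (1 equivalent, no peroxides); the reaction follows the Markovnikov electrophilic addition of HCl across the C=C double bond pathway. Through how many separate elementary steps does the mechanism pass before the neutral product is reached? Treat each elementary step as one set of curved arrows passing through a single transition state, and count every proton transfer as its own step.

2

Step 1: Protonation of the alkene by HCl: the π bond acts as the nucleophile and picks up H⁺, giving the more stable (Markovnikov) secondary carbocation. The H–Cl bond breaks heterolytically, releasing Cl⁻.
(No 1,2-shift: no single shift to an adjacent carbon would give a more stable cation.)
Step 2: The Cl⁻ anion donates a lone pair to the carbocation, forming the new C–Cl σ-bond and giving the neutral alkyl halide.
Total: 2 elementary steps.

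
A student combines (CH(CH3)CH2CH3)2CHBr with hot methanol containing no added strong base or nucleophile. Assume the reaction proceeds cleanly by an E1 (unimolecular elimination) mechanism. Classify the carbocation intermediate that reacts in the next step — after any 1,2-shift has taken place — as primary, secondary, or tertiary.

tertiary

Step 1: Unassisted departure of Br⁻ (taking the C–Br bonding pair) generates a secondary carbocation.
Step 2: A hydride (H with its bonding pair) migrates from the adjacent sec-butyl carbon to the cationic centre — a 1,2-hydride shift — upgrading the secondary cation to a tertiary one.
The cation rearranges from secondary to tertiary via a 1,2-hydride shift from the adjacent sec-butyl carbon; the tertiary cation is what reacts next.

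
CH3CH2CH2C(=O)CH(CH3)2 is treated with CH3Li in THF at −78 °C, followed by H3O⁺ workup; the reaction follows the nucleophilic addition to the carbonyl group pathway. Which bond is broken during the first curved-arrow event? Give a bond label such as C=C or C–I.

Step 1: Nucleophilic addition: the carbanion-like carbon of CH3Li adds to the carbonyl carbon, pushing the π(C=O) electron pair onto oxygen and giving a tetrahedral alkoxide.
The bond broken in this step is the π(C=O) bond.

π(C=O)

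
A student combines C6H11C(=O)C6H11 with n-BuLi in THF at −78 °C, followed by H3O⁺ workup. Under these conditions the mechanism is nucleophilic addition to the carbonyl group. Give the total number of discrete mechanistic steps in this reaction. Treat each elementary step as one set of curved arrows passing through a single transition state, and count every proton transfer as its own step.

Step 1: Nucleophilic addition: the carbanion-like carbon of n-BuLi adds to the carbonyl carbon, pushing the π(C=O) electron pair onto oxygen and giving a tetrahedral alkoxide.
Step 2: The alkoxide picks up a proton during H3O⁺ workup to yield an alcohol.
Total: 2 elementary steps.

2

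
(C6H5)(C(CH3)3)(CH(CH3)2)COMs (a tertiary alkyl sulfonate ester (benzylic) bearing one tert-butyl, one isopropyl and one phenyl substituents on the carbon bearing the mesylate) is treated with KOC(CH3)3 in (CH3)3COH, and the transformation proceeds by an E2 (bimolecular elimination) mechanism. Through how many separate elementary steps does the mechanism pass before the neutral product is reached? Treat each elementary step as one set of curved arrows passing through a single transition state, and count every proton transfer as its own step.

1

Step 1: Concerted anti-periplanar elimination: (CH3)3CO⁻ abstracts a β-H while MsO⁻ leaves, and the C–H electrons become the new C=C π bond — all in a single transition state.
Total: 1 elementary step.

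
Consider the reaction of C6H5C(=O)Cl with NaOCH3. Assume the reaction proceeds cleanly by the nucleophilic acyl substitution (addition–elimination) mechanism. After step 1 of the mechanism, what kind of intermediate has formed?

tetrahedral intermediate

Step 1: Nucleophilic addition of CH3O⁻ to the acyl carbon breaks the π(C=O) bond and yields a tetrahedral, anionic intermediate.
After step 1 the species present is a tetrahedral intermediate.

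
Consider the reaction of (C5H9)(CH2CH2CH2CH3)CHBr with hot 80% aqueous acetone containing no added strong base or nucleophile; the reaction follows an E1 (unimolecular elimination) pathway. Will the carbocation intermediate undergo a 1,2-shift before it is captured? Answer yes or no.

The first-formed carbocation is secondary.
The adjacent cyclopentyl carbon already bears 2 other carbon substituents and has a hydrogen to migrate; after a 1,2-hydride shift from that carbon the positive charge sits on a tertiary centre.
Tertiary is more stable than secondary, so the shift occurs.

yes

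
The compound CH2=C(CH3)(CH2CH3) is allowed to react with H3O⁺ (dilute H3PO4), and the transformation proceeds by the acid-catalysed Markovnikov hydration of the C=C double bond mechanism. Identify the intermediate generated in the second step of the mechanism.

Step 1: Electrophilic addition begins with the π(C=C) electrons forming a bond to the proton of H3O⁺. Following Markovnikov's rule, the resulting cation is tertiary. H2O is released.
Step 2: Nucleophilic capture of the cation by H2O produces the protonated alcohol (an oxonium ion).
After step 2 the species present is an oxonium ion.

oxonium ion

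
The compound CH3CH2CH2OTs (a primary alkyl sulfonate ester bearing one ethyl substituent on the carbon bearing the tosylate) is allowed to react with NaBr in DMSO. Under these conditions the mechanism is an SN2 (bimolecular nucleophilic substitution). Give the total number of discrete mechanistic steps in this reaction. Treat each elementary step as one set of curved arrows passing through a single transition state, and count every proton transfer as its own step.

Step 1: Backside attack by Br⁻ on the carbon bearing the tosylate: the new C–Br bond forms as the C–O bond breaks, with Walden inversion at carbon.
Total: 1 elementary step.

1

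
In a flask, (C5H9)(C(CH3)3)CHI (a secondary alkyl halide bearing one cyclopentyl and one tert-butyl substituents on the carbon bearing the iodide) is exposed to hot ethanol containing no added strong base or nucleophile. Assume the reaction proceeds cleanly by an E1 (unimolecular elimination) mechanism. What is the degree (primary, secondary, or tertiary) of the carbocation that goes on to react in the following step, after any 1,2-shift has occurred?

Step 1: Rate-determining heterolysis of the C–I bond gives I⁻ and a secondary carbocation.
Step 2: A 1,2-hydride shift from the adjacent cyclopentyl carbon moves the positive charge from the secondary centre to an adjacent carbon, generating a more stable tertiary carbocation.
The cation rearranges from secondary to tertiary via a 1,2-hydride shift from the adjacent cyclopentyl carbon; the tertiary cation is what reacts next.

tertiary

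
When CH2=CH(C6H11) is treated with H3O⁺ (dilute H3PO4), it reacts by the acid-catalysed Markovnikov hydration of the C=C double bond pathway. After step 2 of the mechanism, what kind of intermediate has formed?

Step 1: Electrophilic addition begins with the π(C=C) electrons forming a bond to the proton of H3O⁺. Following Markovnikov's rule, the resulting cation is secondary. H2O is released.
Step 2: A hydride (H with its bonding pair) migrates from the adjacent cyclohexyl carbon to the cationic centre — a 1,2-hydride shift — upgrading the secondary cation to a tertiary one.
After step 2 the species present is a tertiary carbocation.

tertiary carbocation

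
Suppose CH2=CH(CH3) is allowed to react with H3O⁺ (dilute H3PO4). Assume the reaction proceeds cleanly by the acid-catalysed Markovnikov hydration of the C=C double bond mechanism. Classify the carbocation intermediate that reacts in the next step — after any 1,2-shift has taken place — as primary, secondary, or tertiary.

Step 1: The π electrons of the C=C bond attack a proton of H3O⁺; Markovnikov addition places the new C–H on the less-substituted alkene carbon, so the positive charge ends up on the more-substituted carbon — a secondary carbocation. H2O is released.
No single 1,2-shift to an adjacent carbon would give a more-substituted cation, so no rearrangement occurs.

secondary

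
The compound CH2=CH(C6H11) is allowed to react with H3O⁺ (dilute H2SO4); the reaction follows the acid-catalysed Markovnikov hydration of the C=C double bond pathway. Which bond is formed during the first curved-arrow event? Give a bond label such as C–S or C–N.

C–H

Step 1: Protonation of the alkene by H3O⁺: the π bond acts as the nucleophile and picks up H⁺, giving the more stable (Markovnikov) secondary carbocation. H2O is released.
The bond formed in this step is the C–H bond.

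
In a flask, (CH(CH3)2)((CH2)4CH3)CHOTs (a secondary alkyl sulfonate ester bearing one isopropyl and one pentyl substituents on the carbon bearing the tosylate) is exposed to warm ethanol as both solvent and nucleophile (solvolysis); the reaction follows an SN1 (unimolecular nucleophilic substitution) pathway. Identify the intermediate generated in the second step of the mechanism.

Step 1: Ionisation: the C–O σ-bond cleaves heterolytically; both bonding electrons depart with TsO⁻, leaving a secondary carbocation at the α-carbon.
Step 2: A hydride (H with its bonding pair) migrates from the adjacent isopropyl carbon to the cationic centre — a 1,2-hydride shift — upgrading the secondary cation to a tertiary one.
After step 2 the species present is a tertiary carbocation.

tertiary carbocation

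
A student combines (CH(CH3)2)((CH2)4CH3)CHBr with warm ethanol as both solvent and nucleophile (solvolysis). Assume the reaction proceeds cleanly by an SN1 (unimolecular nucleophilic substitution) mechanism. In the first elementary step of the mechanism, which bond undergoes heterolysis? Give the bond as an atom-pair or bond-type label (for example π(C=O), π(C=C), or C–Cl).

Step 1: Unassisted departure of Br⁻ (taking the C–Br bonding pair) generates a secondary carbocation.
The bond broken in this step is the C–Br bond.

C–Br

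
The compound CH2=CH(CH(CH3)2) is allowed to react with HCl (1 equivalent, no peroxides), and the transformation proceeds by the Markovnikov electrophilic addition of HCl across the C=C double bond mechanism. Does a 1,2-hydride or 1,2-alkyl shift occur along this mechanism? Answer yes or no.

The first-formed carbocation is secondary.
The adjacent isopropyl carbon already bears 2 other carbon substituents and has a hydrogen to migrate; after a 1,2-hydride shift from that carbon the positive charge sits on a tertiary centre.
Tertiary is more stable than secondary, so the shift occurs.

yes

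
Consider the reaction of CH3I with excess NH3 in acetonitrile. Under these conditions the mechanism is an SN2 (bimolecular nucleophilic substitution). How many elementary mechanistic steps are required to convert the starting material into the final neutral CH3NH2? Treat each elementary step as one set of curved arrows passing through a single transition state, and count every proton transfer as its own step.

Step 1: A lone pair on the N of NH3 attacks the α-carbon from the back side while the C–I bond breaks; both bonding electrons leave with I⁻. The product of this concerted step is an alkylammonium ion.
Step 2: A second equivalent of NH3 removes a proton from the N, giving the neutral product.
Total: 2 elementary steps.

2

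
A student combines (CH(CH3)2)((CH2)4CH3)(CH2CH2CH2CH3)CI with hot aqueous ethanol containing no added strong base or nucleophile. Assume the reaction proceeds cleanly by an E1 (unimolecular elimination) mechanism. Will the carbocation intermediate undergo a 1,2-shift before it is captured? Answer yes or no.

no

The first-formed carbocation is tertiary.
No single 1,2-shift to an adjacent carbon would produce a more-substituted cation than the one already present, so no rearrangement occurs.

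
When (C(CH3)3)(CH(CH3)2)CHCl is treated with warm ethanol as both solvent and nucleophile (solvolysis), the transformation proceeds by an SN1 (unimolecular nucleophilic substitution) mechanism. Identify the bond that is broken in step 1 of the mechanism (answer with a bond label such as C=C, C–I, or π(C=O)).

Step 1: The C–Cl bond breaks with both electrons going to the chloride; Cl⁻ leaves and a secondary carbocation remains.
The bond broken in this step is the C–Cl bond.

C–Cl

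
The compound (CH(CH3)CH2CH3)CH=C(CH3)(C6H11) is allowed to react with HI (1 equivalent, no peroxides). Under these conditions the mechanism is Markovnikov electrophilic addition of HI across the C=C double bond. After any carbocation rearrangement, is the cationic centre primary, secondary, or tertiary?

Step 1: The π electrons of the C=C bond attack a proton of HI; Markovnikov addition places the new C–H on the less-substituted alkene carbon, so the positive charge ends up on the more-substituted carbon — a tertiary carbocation. The H–I bond breaks heterolytically, releasing I⁻.
No single 1,2-shift to an adjacent carbon would give a more-substituted cation, so no rearrangement occurs.

tertiary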